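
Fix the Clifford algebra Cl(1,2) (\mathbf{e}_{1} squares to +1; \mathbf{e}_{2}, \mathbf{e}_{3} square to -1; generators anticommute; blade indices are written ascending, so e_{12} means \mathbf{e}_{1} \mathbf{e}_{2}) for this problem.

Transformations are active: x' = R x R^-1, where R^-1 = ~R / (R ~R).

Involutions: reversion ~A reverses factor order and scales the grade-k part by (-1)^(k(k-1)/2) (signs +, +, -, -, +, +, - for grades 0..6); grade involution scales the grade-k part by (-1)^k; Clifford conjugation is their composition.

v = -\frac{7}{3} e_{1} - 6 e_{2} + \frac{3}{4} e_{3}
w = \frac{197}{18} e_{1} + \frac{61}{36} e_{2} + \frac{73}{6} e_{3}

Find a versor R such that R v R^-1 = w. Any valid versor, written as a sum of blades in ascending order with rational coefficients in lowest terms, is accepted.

Here q(v) = q(w) = -\frac{4481}{144}; the classical choice R = v + w = \frac{155}{18} e_{1} - \frac{155}{36} e_{2} + \frac{155}{12} e_{3} then realises v -> w under the sandwich.
Answer: \frac{155}{18} e_{1} - \frac{155}{36} e_{2} + \frac{155}{12} e_{3}


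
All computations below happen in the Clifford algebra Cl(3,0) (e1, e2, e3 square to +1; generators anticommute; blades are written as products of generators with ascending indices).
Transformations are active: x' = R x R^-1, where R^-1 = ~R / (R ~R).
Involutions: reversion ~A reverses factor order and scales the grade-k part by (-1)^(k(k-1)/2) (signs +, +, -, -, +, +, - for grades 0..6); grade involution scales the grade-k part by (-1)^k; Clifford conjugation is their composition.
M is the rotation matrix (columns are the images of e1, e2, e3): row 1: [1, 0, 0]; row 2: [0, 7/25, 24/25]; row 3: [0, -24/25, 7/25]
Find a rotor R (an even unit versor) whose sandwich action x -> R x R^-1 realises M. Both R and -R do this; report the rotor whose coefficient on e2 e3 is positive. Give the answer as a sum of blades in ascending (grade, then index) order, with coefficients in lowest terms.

Method: write R = a + b12*e1 e2 + b13*e1 e3 + b23*e2 e3 with a^2 + b12^2 + b13^2 + b23^2 = 1 (so R^-1 = ~R). Expanding the columns R e_j ~R gives tr M = 4a^2 - 1 and, from the antisymmetric part, M21 - M12 = -4a*b12, M13 - M31 = 4a*b13, M32 - M23 = -4a*b23.
Here tr M = 39/25, so a^2 = (1 + tr M)/4 = 16/25 and a = ±4/5. Taking a = 4/5: M21 - M12 = 0, M13 - M31 = 0, M32 - M23 = -48/25, giving b12 = 0, b13 = 0, b23 = 3/5, i.e. R = 4/5 + 3/5*e2 e3.
Its e2 e3 coefficient is already positive.
Answer: 4/5 + 3/5*e2 e3. Key observation: the double cover Spin(3) -> SO(3) sends R and -R to the same matrix (trace 39/25 here), so the stated sign of the e2 e3 coefficient is what selects one sheet.


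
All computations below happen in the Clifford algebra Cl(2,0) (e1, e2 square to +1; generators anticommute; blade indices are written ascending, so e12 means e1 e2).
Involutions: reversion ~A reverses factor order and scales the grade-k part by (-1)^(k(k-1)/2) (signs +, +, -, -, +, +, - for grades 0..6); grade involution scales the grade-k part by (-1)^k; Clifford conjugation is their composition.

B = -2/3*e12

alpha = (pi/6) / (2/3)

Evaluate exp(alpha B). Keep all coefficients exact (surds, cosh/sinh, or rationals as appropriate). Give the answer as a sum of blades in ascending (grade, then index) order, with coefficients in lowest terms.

B^2 = (-2/3)^2*(e12)^2 = 4/9*(-1) = -4/9 (a basis 2-blade squares to minus the product of its generators' squares).
B^2 = -4/9 — a negative square means the series sums to a rotation: l = 2/3, alpha*l = pi/6, so exp(alpha B) = cos(pi/6) + (sin(pi/6)/(2/3))*B = sqrt(3)/2 + (3/4)*B.
Answer: sqrt(3)/2 - 1/2*e12


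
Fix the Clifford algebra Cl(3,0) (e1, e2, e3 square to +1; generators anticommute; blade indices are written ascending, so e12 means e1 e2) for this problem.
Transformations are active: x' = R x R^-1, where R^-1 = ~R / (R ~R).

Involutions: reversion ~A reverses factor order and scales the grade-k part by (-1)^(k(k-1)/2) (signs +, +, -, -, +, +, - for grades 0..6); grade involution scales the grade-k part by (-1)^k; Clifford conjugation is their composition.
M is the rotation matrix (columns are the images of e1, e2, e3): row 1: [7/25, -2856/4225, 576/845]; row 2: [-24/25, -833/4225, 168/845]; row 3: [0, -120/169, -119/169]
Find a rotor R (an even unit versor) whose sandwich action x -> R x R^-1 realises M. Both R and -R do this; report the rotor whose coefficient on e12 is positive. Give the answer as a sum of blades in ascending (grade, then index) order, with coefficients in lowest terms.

Method: write R = a + b12*e12 + b13*e13 + b23*e23 with a^2 + b12^2 + b13^2 + b23^2 = 1 (so R^-1 = ~R). Expanding the columns R e_j ~R gives tr M = 4a^2 - 1 and, from the antisymmetric part, M21 - M12 = -4a*b12, M13 - M31 = 4a*b13, M32 - M23 = -4a*b23.
Here tr M = -105/169, so a^2 = (1 + tr M)/4 = 16/169 and a = ±4/13. Taking a = 4/13: M21 - M12 = -48/169, M13 - M31 = 576/845, M32 - M23 = -768/845, giving b12 = 3/13, b13 = 36/65, b23 = 48/65, i.e. R = 4/13 + 3/13*e12 + 36/65*e13 + 48/65*e23.
Its e12 coefficient is already positive.
Answer: 4/13 + 3/13*e12 + 36/65*e13 + 48/65*e23. Note: both R and -R realise this M (trace -105/169); the covering map identifies them, and the e12-coefficient sign is the tie-breaker.


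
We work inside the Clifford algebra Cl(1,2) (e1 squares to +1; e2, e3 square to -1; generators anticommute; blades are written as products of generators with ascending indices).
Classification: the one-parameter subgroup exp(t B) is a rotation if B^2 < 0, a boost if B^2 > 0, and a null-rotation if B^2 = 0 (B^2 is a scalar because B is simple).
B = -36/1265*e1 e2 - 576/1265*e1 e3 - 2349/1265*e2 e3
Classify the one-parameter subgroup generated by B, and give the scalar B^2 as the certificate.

B^2 term by term: the squares give (-36/1265)^2*(e1 e2)^2 + (-576/1265)^2*(e1 e3)^2 + (-2349/1265)^2*(e2 e3)^2 = 1296/1600225*(+1) + 331776/1600225*(+1) + 5517801/1600225*(-1) = -81/25 (each basis 2-blade squares to minus the product of its generators' squares); cross terms between blades sharing an index anticommute and cancel. So B^2 = -81/25.
Answer: rotation, certificate B^2 = -81/25. The invariant at work: B^2 = -81/25 is unchanged by conjugation, hence its sign classifies the subgroup whatever basis B is written in.


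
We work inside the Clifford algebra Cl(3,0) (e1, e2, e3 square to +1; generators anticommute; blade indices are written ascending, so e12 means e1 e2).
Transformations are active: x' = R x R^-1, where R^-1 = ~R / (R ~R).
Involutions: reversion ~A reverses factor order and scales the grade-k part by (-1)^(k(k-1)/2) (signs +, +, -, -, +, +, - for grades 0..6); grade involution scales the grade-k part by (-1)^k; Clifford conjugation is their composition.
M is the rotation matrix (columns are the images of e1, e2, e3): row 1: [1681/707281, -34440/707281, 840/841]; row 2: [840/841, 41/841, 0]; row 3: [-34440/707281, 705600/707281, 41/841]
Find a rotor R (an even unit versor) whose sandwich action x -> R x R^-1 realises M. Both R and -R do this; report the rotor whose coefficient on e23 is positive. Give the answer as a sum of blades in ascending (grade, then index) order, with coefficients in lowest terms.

Method: write R = a + b12*e12 + b13*e13 + b23*e23 with a^2 + b12^2 + b13^2 + b23^2 = 1 (so R^-1 = ~R). Expanding the columns R e_j ~R gives tr M = 4a^2 - 1 and, from the antisymmetric part, M21 - M12 = -4a*b12, M13 - M31 = 4a*b13, M32 - M23 = -4a*b23.
Here tr M = 70643/707281, so a^2 = (1 + tr M)/4 = 194481/707281 and a = ±441/841. Taking a = 441/841: M21 - M12 = 740880/707281, M13 - M31 = 740880/707281, M32 - M23 = 705600/707281, giving b12 = -420/841, b13 = 420/841, b23 = -400/841, i.e. R = 441/841 - 420/841*e12 + 420/841*e13 - 400/841*e23.
Its e23 coefficient is negative, so report the other preimage -R.
Answer: -441/841 + 420/841*e12 - 420/841*e13 + 400/841*e23. Recall the cover is two-to-one: with M of trace 70643/707281, both preimages act alike, and the stated e23 sign chooses the sheet.


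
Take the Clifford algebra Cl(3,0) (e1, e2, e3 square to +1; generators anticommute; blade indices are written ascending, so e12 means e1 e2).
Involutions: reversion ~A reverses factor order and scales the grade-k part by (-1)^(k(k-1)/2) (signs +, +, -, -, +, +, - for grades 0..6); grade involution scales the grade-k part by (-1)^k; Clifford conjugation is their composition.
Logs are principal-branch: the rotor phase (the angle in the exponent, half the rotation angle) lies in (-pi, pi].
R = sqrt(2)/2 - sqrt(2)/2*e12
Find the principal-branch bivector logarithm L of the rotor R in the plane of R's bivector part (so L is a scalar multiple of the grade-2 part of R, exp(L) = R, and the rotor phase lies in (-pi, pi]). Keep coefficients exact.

The scalar part of R is sqrt(2)/2, and that scalar determines the rotor phase on the principal branch; recovering the unit plane as bivector-part over sine of the phase gives L = phase * plane.
Concretely: cos(phase) = sqrt(2)/2 gives phase = ±pi/4, and since phase/sin(phase) is even the sign is immaterial: L = (phase/sin(phase)) * <R>_2 = (sqrt(2)*pi/4) * <R>_2.
Answer: -pi/4*e12


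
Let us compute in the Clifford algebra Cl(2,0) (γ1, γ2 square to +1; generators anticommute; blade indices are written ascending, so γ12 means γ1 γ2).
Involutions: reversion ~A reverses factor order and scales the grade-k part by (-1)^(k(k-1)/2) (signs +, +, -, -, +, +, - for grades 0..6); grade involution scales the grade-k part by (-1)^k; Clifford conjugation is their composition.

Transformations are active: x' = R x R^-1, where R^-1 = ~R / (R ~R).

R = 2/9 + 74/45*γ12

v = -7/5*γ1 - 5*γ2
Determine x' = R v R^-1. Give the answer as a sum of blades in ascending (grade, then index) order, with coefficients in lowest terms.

~R = 2/9 - 74/45*γ12, and R ~R = 5576/2025, so R^-1 = ~R / (5576/2025).
R v = -128/15*γ1 + 268/225*γ2
Answer: 79/3485*γ1 + 3619/697*γ2


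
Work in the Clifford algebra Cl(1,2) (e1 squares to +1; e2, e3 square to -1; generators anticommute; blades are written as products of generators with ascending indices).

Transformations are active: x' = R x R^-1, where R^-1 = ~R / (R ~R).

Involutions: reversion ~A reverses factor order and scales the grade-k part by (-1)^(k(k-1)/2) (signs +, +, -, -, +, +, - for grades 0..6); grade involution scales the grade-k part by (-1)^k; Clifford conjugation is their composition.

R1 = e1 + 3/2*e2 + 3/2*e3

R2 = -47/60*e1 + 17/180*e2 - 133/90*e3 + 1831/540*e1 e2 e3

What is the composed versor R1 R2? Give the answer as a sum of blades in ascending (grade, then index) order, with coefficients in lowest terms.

Distribute over the terms of R1 (each basis-blade product reordered to ascending indices, repeated generators contracted through their squares):
(e1) R2 = -47/60 + 17/180*e1 e2 - 133/90*e1 e3 + 1831/540*e2 e3
(3/2*e2) R2 = -17/120 + 47/40*e1 e2 + 1831/360*e1 e3 - 133/60*e2 e3
(3/2*e3) R2 = 133/60 - 1831/360*e1 e2 + 47/40*e1 e3 - 17/120*e2 e3
Summing the partial products and collecting blades:
Answer: 31/24 - 229/60*e1 e2 + 287/60*e1 e3 + 223/216*e2 e3


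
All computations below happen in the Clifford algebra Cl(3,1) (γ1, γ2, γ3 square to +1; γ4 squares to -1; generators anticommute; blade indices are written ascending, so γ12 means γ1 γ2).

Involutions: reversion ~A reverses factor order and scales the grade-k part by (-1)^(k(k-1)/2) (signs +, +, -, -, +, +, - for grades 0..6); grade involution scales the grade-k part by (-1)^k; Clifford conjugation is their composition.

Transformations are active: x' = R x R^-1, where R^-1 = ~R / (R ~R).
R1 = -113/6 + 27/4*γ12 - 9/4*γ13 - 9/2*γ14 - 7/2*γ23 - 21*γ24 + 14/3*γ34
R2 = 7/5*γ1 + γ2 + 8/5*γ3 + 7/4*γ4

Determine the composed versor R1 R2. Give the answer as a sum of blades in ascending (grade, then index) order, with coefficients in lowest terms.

Distribute over the terms of R2 (each basis-blade product reordered to ascending indices, repeated generators contracted through their squares):
R1 (7/5*γ1) = -791/30*γ1 - 189/20*γ2 + 63/20*γ3 + 63/10*γ4 - 49/10*γ123 - 147/5*γ124 + 98/15*γ134
R1 (γ2) = 27/4*γ1 - 113/6*γ2 + 7/2*γ3 + 21*γ4 + 9/4*γ123 + 9/2*γ124 + 14/3*γ234
R1 (8/5*γ3) = -18/5*γ1 - 28/5*γ2 - 452/15*γ3 - 112/15*γ4 + 54/5*γ123 + 36/5*γ134 + 168/5*γ234
R1 (7/4*γ4) = 63/8*γ1 + 147/4*γ2 - 49/6*γ3 - 791/24*γ4 + 189/16*γ124 - 63/16*γ134 - 49/8*γ234
Summing the partial products and collecting blades:
Answer: -1841/120*γ1 + 43/15*γ2 - 633/20*γ3 - 105/8*γ4 + 163/20*γ123 - 1047/80*γ124 + 2351/240*γ134 + 3857/120*γ234


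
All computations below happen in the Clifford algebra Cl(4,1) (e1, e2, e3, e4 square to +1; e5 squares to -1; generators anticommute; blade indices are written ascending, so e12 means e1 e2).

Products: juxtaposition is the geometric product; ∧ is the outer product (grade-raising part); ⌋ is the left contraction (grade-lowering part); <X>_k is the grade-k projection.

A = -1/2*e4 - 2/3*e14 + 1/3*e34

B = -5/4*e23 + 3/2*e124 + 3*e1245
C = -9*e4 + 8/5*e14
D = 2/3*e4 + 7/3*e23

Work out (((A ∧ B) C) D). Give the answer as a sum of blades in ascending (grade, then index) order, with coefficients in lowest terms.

step 1: 5/8*e234 + 5/6*e1234
step 2: -167/24*e23 - 17/2*e123
step 3: 1169/72 + 119/6*e1 - 167/36*e234 - 17/3*e1234
Answer: 1169/72 + 119/6*e1 - 167/36*e234 - 17/3*e1234


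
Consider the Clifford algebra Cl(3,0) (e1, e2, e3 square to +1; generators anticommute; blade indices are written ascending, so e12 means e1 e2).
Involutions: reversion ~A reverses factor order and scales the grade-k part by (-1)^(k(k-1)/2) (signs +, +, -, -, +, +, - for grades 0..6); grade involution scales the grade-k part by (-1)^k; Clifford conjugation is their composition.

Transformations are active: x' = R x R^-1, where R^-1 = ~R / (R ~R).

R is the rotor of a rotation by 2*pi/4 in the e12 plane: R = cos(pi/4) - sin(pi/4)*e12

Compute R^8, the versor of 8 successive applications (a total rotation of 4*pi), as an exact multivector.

Rotor phase runs at HALF the rotation angle; powers of one rotor simply add phase, so after 8 steps in e12 the phase is 8*pi/4 = 2*pi and R^8 = cos(2*pi) - sin(2*pi)*e12.
cos(2*pi) = 1 and sin(2*pi) = 0, so R^8 = 1. The total rotation 4*pi is 2 full turns, so every vector returns to itself, yet the rotor is +1, back on the identity sheet (an even number of 2*pi turns).
Answer: 1


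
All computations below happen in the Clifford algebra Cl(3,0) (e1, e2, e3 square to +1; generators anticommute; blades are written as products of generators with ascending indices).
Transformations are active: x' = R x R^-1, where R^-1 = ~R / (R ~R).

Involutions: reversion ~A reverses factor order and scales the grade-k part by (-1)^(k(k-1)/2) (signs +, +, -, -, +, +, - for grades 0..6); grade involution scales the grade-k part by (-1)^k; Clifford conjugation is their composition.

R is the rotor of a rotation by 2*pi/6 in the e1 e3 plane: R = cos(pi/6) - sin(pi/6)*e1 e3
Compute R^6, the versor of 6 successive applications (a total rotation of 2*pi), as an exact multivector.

Half-angle bookkeeping: 6 applications in e1 e3 add up to rotor phase 6*pi/6 = pi, so R^6 = cos(pi) - sin(pi)*e1 e3.
cos(pi) = -1 and sin(pi) = 0, so R^6 = -1. The total rotation 2*pi is 1 full turn, so every vector returns to itself, yet the rotor is -1, on the OTHER sheet of the double cover (an odd number of 2*pi turns).
Answer: -1


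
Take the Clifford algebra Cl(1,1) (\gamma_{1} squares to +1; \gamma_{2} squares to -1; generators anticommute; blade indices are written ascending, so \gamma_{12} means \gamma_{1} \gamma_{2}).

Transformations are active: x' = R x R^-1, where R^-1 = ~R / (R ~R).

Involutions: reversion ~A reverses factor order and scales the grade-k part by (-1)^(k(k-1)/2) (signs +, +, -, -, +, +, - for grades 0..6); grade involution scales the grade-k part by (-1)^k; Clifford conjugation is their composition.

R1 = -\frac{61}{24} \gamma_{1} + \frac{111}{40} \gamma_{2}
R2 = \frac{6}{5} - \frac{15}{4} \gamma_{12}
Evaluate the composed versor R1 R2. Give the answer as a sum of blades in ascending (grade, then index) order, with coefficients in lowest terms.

Distribute over the terms of R1 (each basis-blade product reordered to ascending indices, repeated generators contracted through their squares):
(-\frac{61}{24} \gamma_{1}) R2 = -\frac{61}{20} \gamma_{1} + \frac{305}{32} \gamma_{2}
(\frac{111}{40} \gamma_{2}) R2 = -\frac{333}{32} \gamma_{1} + \frac{333}{100} \gamma_{2}
Summing the partial products and collecting blades:
Answer: -\frac{2153}{160} \gamma_{1} + \frac{10289}{800} \gamma_{2}


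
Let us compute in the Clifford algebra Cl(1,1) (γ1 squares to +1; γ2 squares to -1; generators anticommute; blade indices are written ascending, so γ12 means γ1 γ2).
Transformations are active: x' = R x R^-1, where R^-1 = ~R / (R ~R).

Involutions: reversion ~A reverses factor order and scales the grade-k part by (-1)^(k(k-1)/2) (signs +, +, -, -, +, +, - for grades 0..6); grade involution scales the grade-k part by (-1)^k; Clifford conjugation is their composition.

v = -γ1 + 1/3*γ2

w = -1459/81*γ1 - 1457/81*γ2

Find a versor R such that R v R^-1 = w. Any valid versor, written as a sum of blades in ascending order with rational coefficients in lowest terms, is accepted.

A norm check does it: q(v) = q(w) = 8/9, hence R = v + w = -1540/81*γ1 - 1430/81*γ2 realises the map — parallel part kept, (v - w)/2 negated, v carried to w.
Answer: -1540/81*γ1 - 1430/81*γ2


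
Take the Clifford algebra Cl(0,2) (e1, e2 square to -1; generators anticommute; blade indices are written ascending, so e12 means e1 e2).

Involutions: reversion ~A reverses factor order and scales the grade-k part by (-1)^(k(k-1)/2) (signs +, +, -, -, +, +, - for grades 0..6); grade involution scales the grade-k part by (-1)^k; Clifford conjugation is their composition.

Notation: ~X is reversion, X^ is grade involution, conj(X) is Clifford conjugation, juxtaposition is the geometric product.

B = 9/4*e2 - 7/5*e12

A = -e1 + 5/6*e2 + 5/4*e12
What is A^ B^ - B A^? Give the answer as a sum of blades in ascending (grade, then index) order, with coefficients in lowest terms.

first term: -1/8 + 191/48*e1 + 7/5*e2 - 9/4*e12
second term: 29/8 + 79/48*e1 - 7/5*e2 - 9/4*e12
Answer: -15/4 + 7/3*e1 + 14/5*e2


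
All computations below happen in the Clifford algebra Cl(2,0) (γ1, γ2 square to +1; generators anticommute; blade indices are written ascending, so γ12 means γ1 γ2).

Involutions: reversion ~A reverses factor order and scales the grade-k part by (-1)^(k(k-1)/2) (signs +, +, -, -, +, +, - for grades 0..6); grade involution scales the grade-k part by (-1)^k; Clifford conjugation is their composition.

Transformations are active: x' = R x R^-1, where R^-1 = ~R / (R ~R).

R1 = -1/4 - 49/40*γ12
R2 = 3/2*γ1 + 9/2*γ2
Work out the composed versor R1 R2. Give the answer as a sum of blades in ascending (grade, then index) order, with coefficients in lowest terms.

Distribute over the terms of R1 (each basis-blade product reordered to ascending indices, repeated generators contracted through their squares):
(-1/4) R2 = -3/8*γ1 - 9/8*γ2
(-49/40*γ12) R2 = -441/80*γ1 + 147/80*γ2
Summing the partial products and collecting blades:
Answer: -471/80*γ1 + 57/80*γ2


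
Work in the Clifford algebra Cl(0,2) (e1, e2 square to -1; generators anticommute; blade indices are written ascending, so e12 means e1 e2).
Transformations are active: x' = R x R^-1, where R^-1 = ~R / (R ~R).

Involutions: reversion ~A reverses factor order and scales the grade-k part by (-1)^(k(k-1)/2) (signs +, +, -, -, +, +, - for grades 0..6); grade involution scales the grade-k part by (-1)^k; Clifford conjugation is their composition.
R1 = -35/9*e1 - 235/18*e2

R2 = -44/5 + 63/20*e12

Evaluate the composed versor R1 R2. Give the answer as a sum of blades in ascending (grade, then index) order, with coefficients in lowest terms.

Distribute over the terms of R1 (each basis-blade product reordered to ascending indices, repeated generators contracted through their squares):
(-35/9*e1) R2 = 308/9*e1 + 49/4*e2
(-235/18*e2) R2 = -329/8*e1 + 1034/9*e2
Summing the partial products and collecting blades:
Answer: -497/72*e1 + 4577/36*e2


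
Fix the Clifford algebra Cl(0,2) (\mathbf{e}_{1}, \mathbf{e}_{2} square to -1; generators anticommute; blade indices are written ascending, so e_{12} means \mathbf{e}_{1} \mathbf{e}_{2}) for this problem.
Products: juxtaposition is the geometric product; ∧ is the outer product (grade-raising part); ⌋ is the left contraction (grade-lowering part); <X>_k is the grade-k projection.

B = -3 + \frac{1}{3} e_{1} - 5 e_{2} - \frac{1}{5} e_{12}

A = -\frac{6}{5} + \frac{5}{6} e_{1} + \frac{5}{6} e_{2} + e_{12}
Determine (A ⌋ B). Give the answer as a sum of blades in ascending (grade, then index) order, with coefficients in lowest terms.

step 1: \frac{346}{45} - \frac{17}{30} e_{1} + \frac{37}{6} e_{2} + \frac{6}{25} e_{12}
Answer: \frac{346}{45} - \frac{17}{30} e_{1} + \frac{37}{6} e_{2} + \frac{6}{25} e_{12}


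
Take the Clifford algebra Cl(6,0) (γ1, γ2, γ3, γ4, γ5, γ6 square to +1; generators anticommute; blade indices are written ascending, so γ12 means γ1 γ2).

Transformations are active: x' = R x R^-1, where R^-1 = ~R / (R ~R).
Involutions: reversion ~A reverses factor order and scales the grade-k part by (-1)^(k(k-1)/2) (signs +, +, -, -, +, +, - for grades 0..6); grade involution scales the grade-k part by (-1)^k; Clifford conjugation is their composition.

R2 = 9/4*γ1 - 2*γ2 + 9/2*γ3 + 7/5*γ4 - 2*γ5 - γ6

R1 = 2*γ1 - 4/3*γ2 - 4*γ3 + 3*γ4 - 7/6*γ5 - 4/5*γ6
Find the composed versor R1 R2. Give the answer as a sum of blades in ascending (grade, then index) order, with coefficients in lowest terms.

Distribute over the terms of R1 (each basis-blade product reordered to ascending indices, repeated generators contracted through their squares):
(2*γ1) R2 = 9/2 - 4*γ12 + 9*γ13 + 14/5*γ14 - 4*γ15 - 2*γ16
(-4/3*γ2) R2 = 8/3 + 3*γ12 - 6*γ23 - 28/15*γ24 + 8/3*γ25 + 4/3*γ26
(-4*γ3) R2 = -18 + 9*γ13 - 8*γ23 - 28/5*γ34 + 8*γ35 + 4*γ36
(3*γ4) R2 = 21/5 - 27/4*γ14 + 6*γ24 - 27/2*γ34 - 6*γ45 - 3*γ46
(-7/6*γ5) R2 = 7/3 + 21/8*γ15 - 7/3*γ25 + 21/4*γ35 + 49/30*γ45 + 7/6*γ56
(-4/5*γ6) R2 = 4/5 + 9/5*γ16 - 8/5*γ26 + 18/5*γ36 + 28/25*γ46 - 8/5*γ56
Summing the partial products and collecting blades:
Answer: -7/2 - γ12 + 18*γ13 - 79/20*γ14 - 11/8*γ15 - 1/5*γ16 - 14*γ23 + 62/15*γ24 + 1/3*γ25 - 4/15*γ26 - 191/10*γ34 + 53/4*γ35 + 38/5*γ36 - 131/30*γ45 - 47/25*γ46 - 13/30*γ56


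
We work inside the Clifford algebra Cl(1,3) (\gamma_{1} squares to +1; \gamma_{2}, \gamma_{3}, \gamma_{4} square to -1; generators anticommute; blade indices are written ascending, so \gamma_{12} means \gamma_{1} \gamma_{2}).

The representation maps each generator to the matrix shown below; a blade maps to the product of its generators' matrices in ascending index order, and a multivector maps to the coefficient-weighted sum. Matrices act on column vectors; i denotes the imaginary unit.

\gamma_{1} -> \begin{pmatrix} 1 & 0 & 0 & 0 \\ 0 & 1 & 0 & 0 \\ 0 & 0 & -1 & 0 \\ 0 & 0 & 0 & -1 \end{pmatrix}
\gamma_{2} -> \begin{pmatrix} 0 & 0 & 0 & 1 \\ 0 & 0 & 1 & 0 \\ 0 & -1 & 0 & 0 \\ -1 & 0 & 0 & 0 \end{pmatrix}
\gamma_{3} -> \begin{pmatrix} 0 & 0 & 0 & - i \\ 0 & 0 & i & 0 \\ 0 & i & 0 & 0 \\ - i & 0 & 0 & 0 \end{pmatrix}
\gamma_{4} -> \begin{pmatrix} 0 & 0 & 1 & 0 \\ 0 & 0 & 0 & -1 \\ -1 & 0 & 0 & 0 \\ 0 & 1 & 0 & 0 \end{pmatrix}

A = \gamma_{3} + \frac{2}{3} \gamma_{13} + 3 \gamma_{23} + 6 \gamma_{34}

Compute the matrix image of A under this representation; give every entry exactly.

Bivector images (products of the table entries): rho(\gamma_{13}) = rho(\gamma_{1})rho(\gamma_{3}) = \begin{pmatrix} 0 & 0 & 0 & - i \\ 0 & 0 & i & 0 \\ 0 & - i & 0 & 0 \\ i & 0 & 0 & 0 \end{pmatrix}; rho(\gamma_{23}) = rho(\gamma_{2})rho(\gamma_{3}) = \begin{pmatrix} - i & 0 & 0 & 0 \\ 0 & i & 0 & 0 \\ 0 & 0 & - i & 0 \\ 0 & 0 & 0 & i \end{pmatrix}; rho(\gamma_{34}) = rho(\gamma_{3})rho(\gamma_{4}) = \begin{pmatrix} 0 & - i & 0 & 0 \\ - i & 0 & 0 & 0 \\ 0 & 0 & 0 & - i \\ 0 & 0 & - i & 0 \end{pmatrix}.
M = (1)*rho(\gamma_{3}) + (\frac{2}{3})*rho(\gamma_{13}) + (3)*rho(\gamma_{23}) + (6)*rho(\gamma_{34}), summed entrywise:
Answer: \begin{pmatrix} - 3 i & - 6 i & 0 & - \frac{5 i}{3} \\ - 6 i & 3 i & \frac{5 i}{3} & 0 \\ 0 & \frac{i}{3} & - 3 i & - 6 i \\ - \frac{i}{3} & 0 & - 6 i & 3 i \end{pmatrix}


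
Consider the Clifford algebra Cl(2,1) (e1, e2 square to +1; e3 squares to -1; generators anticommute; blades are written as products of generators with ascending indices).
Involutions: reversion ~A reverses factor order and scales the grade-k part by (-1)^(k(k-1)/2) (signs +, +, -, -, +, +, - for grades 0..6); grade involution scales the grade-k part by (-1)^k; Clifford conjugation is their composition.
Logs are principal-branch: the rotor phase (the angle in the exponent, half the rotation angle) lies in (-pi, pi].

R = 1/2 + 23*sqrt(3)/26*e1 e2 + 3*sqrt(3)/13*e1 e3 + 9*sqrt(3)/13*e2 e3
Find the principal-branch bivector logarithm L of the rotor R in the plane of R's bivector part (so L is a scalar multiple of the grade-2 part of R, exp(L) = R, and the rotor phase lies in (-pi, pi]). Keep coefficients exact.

The scalar part of R is 1/2, which pins the rotor phase on the principal branch; dividing the bivector part by the sine of that phase recovers the unit plane, and L is the phase times that plane.
Concretely: cos(phase) = 1/2 gives phase = ±pi/3, and since phase/sin(phase) is even the sign is immaterial: L = (phase/sin(phase)) * <R>_2 = (2*sqrt(3)*pi/9) * <R>_2.
Answer: 23*pi/39*e1 e2 + 2*pi/13*e1 e3 + 6*pi/13*e2 e3


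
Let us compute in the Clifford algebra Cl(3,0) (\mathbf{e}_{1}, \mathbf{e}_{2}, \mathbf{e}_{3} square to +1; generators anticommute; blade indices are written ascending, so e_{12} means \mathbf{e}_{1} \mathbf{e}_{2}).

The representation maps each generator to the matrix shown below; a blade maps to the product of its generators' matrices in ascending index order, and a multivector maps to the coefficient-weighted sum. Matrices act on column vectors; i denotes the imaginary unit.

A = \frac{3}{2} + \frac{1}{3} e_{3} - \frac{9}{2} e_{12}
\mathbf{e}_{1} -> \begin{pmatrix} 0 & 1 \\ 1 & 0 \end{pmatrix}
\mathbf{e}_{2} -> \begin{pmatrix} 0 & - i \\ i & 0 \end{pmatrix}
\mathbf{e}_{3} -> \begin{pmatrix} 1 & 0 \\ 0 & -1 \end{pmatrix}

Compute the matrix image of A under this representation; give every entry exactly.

Bivector images (products of the table entries): rho(e_{12}) = rho(\mathbf{e}_{1})rho(\mathbf{e}_{2}) = \begin{pmatrix} i & 0 \\ 0 & - i \end{pmatrix}.
M = (\frac{3}{2})*1 + (\frac{1}{3})*rho(e_{3}) + (-\frac{9}{2})*rho(e_{12}), summed entrywise (1 is the identity matrix):
Answer: \begin{pmatrix} \frac{11}{6} - \frac{9 i}{2} & 0 \\ 0 & \frac{7}{6} + \frac{9 i}{2} \end{pmatrix}


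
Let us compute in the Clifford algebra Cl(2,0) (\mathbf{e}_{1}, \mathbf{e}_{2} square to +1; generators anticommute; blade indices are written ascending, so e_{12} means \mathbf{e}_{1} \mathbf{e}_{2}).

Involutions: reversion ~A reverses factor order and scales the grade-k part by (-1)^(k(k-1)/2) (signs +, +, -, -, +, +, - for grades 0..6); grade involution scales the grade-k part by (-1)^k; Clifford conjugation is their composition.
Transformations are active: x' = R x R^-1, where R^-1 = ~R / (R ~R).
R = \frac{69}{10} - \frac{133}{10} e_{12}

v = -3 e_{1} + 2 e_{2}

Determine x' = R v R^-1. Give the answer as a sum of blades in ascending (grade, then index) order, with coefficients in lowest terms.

~R = \frac{69}{10} + \frac{133}{10} e_{12}, and R ~R = \frac{449}{2}, so R^-1 = ~R / (\frac{449}{2}).
R v = -\frac{473}{10} e_{1} - \frac{261}{10} e_{2}
Answer: \frac{1038}{11225} e_{1} - \frac{40459}{11225} e_{2}


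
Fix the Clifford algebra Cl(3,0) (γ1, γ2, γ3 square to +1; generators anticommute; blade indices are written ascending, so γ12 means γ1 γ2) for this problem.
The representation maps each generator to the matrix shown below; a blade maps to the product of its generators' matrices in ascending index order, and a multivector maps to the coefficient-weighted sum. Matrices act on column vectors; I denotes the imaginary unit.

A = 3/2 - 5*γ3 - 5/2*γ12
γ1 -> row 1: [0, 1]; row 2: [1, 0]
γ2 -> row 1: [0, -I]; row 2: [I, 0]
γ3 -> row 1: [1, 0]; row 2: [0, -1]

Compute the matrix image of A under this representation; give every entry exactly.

Bivector images (products of the table entries): rho(γ12) = rho(γ1)rho(γ2) = row 1: [I, 0]; row 2: [0, -I].
M = (3/2)*1 + (-5)*rho(γ3) + (-5/2)*rho(γ12), summed entrywise (1 is the identity matrix):
Answer: row 1: [-7/2 - 5*I/2, 0]; row 2: [0, 13/2 + 5*I/2]


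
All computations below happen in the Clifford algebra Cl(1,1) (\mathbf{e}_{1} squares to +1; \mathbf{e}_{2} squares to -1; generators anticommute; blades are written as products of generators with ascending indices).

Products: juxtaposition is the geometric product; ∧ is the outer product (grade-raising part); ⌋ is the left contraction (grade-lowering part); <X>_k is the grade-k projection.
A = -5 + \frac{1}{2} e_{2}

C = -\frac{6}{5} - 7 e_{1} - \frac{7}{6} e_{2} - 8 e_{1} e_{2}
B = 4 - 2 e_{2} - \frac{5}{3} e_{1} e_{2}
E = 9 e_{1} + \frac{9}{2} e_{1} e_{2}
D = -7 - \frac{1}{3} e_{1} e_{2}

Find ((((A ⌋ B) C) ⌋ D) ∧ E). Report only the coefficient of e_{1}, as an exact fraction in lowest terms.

step 1: -19 - \frac{5}{6} e_{1} + 10 e_{2} + \frac{25}{3} e_{1} e_{2}
step 2: -\frac{791}{30} + \frac{1147}{18} e_{1} + \frac{451}{6} e_{2} + \frac{7667}{36} e_{1} e_{2}
step 3: \frac{61331}{540} - \frac{451}{18} e_{1} - \frac{1147}{54} e_{2} + \frac{791}{90} e_{1} e_{2}
step 4: \frac{61331}{60} e_{1} + \frac{84271}{120} e_{1} e_{2}
Answer: \frac{61331}{60}


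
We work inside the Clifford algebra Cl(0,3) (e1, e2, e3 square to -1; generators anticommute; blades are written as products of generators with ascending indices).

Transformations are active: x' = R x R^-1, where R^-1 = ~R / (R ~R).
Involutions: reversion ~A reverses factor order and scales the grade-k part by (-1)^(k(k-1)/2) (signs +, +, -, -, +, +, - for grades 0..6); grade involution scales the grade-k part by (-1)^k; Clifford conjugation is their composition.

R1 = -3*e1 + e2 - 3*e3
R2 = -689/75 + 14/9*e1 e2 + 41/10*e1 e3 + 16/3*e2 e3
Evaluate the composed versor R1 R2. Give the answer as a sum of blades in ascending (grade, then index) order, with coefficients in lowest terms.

Distribute over the terms of R1 (each basis-blade product reordered to ascending indices, repeated generators contracted through their squares):
(-3*e1) R2 = 689/25*e1 + 14/3*e2 + 123/10*e3 - 16*e1 e2 e3
(e2) R2 = 14/9*e1 - 689/75*e2 - 16/3*e3 - 41/10*e1 e2 e3
(-3*e3) R2 = -123/10*e1 - 16*e2 + 689/25*e3 - 14/3*e1 e2 e3
Summing the partial products and collecting blades:
Answer: 7567/450*e1 - 513/25*e2 + 5179/150*e3 - 743/30*e1 e2 e3


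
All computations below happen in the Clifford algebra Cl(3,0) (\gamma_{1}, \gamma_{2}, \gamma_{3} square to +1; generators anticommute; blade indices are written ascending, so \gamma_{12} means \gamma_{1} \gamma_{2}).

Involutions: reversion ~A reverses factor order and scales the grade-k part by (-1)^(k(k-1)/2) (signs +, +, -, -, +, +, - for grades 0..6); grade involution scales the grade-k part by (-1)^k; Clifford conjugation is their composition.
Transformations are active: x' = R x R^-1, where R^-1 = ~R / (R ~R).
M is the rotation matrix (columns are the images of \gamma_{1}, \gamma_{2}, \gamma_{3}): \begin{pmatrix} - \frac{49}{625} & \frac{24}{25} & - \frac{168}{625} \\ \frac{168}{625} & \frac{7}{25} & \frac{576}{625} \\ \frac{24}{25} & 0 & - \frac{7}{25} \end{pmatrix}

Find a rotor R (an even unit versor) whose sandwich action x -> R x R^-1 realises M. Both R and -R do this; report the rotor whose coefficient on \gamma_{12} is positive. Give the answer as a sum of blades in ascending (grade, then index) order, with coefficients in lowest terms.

Method: write R = a + b12*\gamma_{12} + b13*\gamma_{13} + b23*\gamma_{23} with a^2 + b12^2 + b13^2 + b23^2 = 1 (so R^-1 = ~R). Expanding the columns R e_j ~R gives tr M = 4a^2 - 1 and, from the antisymmetric part, M21 - M12 = -4a*b12, M13 - M31 = 4a*b13, M32 - M23 = -4a*b23.
Here tr M = -\frac{49}{625}, so a^2 = (1 + tr M)/4 = \frac{144}{625} and a = ±\frac{12}{25}. Taking a = \frac{12}{25}: M21 - M12 = -\frac{432}{625}, M13 - M31 = -\frac{768}{625}, M32 - M23 = -\frac{576}{625}, giving b12 = \frac{9}{25}, b13 = -\frac{16}{25}, b23 = \frac{12}{25}, i.e. R = \frac{12}{25} + \frac{9}{25} \gamma_{12} - \frac{16}{25} \gamma_{13} + \frac{12}{25} \gamma_{23}.
Its \gamma_{12} coefficient is already positive.
Answer: \frac{12}{25} + \frac{9}{25} \gamma_{12} - \frac{16}{25} \gamma_{13} + \frac{12}{25} \gamma_{23}. Why the constraint matters: R and -R act identically through the sandwich — M has trace -\frac{49}{625} either way — so only the sign condition on \gamma_{12} picks one of the two preimages.


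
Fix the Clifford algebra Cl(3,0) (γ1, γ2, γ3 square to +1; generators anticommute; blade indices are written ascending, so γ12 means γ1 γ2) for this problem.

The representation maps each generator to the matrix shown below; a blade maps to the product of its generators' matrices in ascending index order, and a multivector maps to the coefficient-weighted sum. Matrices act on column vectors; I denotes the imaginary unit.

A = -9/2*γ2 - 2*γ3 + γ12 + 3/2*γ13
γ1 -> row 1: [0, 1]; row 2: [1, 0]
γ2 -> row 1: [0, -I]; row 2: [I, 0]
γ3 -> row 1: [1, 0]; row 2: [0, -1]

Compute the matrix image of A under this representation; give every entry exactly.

Bivector images (products of the table entries): rho(γ12) = rho(γ1)rho(γ2) = row 1: [I, 0]; row 2: [0, -I]; rho(γ13) = rho(γ1)rho(γ3) = row 1: [0, -1]; row 2: [1, 0].
M = (-9/2)*rho(γ2) + (-2)*rho(γ3) + (1)*rho(γ12) + (3/2)*rho(γ13), summed entrywise:
Answer: row 1: [-2 + I, -3/2 + 9*I/2]; row 2: [3/2 - 9*I/2, 2 - I]


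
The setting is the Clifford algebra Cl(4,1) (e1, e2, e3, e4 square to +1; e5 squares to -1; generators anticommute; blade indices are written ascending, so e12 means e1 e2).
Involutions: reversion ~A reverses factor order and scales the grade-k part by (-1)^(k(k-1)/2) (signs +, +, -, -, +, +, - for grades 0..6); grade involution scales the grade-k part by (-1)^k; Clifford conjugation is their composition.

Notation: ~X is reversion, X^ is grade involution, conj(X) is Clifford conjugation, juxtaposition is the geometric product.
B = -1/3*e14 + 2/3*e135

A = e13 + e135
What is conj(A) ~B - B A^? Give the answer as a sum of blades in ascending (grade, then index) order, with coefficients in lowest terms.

first term: -2/3 - 2/3*e5 + 1/3*e34 - 1/3*e345
second term: -2/3 - 2/3*e5 - 1/3*e34 + 1/3*e345
Answer: 2/3*e34 - 2/3*e345


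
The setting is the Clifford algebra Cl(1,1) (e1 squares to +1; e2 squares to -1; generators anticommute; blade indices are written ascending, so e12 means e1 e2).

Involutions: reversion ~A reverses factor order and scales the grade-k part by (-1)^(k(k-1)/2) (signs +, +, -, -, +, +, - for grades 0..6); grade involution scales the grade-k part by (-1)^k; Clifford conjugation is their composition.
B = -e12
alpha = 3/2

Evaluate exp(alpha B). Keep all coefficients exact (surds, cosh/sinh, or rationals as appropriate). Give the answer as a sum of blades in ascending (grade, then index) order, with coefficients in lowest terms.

B^2 = (-1)^2*(e12)^2 = 1*(+1) = 1 (a basis 2-blade squares to minus the product of its generators' squares).
B^2 = 1 — B^2 > 0, so the exponential closes hyperbolically: l = 1, alpha*l = 3/2, so exp(alpha B) = cosh(3/2) + (sinh(3/2)/1)*B = cosh(3/2) + (sinh(3/2))*B.
Answer: cosh(3/2) - sinh(3/2)*e12


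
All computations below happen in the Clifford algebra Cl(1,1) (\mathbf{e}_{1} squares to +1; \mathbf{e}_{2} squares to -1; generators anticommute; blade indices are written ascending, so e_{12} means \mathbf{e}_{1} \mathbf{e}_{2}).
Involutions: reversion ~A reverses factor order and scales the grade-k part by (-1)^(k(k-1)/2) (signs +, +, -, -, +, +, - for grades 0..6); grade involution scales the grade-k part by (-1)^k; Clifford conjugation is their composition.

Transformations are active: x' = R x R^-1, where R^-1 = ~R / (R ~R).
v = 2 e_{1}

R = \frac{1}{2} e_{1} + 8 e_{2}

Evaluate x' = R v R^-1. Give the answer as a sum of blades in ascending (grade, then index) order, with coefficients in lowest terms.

~R = \frac{1}{2} e_{1} + 8 e_{2}, and R ~R = -\frac{255}{4}, so R^-1 = ~R / (-\frac{255}{4}).
R v = 1 - 16 e_{12}
Answer: -\frac{514}{255} e_{1} - \frac{64}{255} e_{2}


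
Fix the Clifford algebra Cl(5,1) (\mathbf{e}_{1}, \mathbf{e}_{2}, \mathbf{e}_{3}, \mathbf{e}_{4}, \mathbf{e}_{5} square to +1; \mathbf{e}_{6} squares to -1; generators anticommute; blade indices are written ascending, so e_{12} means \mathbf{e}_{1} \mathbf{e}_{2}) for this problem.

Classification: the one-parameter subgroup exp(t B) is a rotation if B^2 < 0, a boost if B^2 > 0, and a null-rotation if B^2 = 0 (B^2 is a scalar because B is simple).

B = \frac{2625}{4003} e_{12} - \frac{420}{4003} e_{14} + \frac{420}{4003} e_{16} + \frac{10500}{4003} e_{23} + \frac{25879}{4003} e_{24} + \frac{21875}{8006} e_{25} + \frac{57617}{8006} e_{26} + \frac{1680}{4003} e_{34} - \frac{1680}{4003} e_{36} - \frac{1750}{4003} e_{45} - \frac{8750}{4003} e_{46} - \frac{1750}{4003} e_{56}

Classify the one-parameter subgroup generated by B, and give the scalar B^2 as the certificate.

B^2 term by term: the squares give (\frac{2625}{4003})^2*(e_{12})^2 + (-\frac{420}{4003})^2*(e_{14})^2 + (\frac{420}{4003})^2*(e_{16})^2 + (\frac{10500}{4003})^2*(e_{23})^2 + (\frac{25879}{4003})^2*(e_{24})^2 + (\frac{21875}{8006})^2*(e_{25})^2 + (\frac{57617}{8006})^2*(e_{26})^2 + (\frac{1680}{4003})^2*(e_{34})^2 + (-\frac{1680}{4003})^2*(e_{36})^2 + (-\frac{1750}{4003})^2*(e_{45})^2 + (-\frac{8750}{4003})^2*(e_{46})^2 + (-\frac{1750}{4003})^2*(e_{56})^2 = \frac{6890625}{16024009}*(-1) + \frac{176400}{16024009}*(-1) + \frac{176400}{16024009}*(+1) + \frac{110250000}{16024009}*(-1) + \frac{669722641}{16024009}*(-1) + \frac{478515625}{64096036}*(-1) + \frac{3319718689}{64096036}*(+1) + \frac{2822400}{16024009}*(-1) + \frac{2822400}{16024009}*(+1) + \frac{3062500}{16024009}*(-1) + \frac{76562500}{16024009}*(+1) + \frac{3062500}{16024009}*(+1) = 0 (each basis 2-blade squares to minus the product of its generators' squares); cross terms between blades sharing an index anticommute and cancel; the commuting (index-disjoint) pairs give grade-4 terms 2*c*c'*(blade product), which cancel blade by blade — e_{1234}: \frac{8820000}{16024009} - \frac{8820000}{16024009} = 0; e_{1236}: -\frac{8820000}{16024009} + \frac{8820000}{16024009} = 0; e_{1245}: -\frac{9187500}{16024009} + \frac{9187500}{16024009} = 0; e_{1246}: -\frac{45937500}{16024009} + \frac{24199140}{16024009} + \frac{21738360}{16024009} = 0; e_{1256}: -\frac{9187500}{16024009} + \frac{9187500}{16024009} = 0; e_{1346}: -\frac{1411200}{16024009} + \frac{1411200}{16024009} = 0; e_{1456}: \frac{1470000}{16024009} - \frac{1470000}{16024009} = 0; e_{2345}: -\frac{36750000}{16024009} + \frac{36750000}{16024009} = 0; e_{2346}: -\frac{183750000}{16024009} + \frac{86953440}{16024009} + \frac{96796560}{16024009} = 0; e_{2356}: -\frac{36750000}{16024009} + \frac{36750000}{16024009} = 0; e_{2456}: -\frac{90576500}{16024009} + \frac{191406250}{16024009} - \frac{100829750}{16024009} = 0; e_{3456}: -\frac{5880000}{16024009} + \frac{5880000}{16024009} = 0 — confirming B is simple. So B^2 = 0.
Answer: null-rotation, certificate B^2 = 0. The scalar 0 is the complete invariant here: its sign names the subgroup type.


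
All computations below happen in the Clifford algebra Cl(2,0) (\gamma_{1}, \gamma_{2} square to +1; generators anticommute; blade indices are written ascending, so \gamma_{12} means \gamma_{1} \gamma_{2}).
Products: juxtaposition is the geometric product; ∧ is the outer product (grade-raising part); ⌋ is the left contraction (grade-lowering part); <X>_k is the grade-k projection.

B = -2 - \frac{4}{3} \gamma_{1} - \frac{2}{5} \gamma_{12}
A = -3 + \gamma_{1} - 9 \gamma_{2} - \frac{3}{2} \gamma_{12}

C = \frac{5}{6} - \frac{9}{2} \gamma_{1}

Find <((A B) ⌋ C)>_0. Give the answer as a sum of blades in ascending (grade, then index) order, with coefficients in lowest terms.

step 1: \frac{61}{15} - \frac{8}{5} \gamma_{1} + \frac{78}{5} \gamma_{2} - \frac{39}{5} \gamma_{12}
step 2: \frac{953}{90} - \frac{183}{10} \gamma_{1}
step 3: \frac{953}{90}
Answer: \frac{953}{90}
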